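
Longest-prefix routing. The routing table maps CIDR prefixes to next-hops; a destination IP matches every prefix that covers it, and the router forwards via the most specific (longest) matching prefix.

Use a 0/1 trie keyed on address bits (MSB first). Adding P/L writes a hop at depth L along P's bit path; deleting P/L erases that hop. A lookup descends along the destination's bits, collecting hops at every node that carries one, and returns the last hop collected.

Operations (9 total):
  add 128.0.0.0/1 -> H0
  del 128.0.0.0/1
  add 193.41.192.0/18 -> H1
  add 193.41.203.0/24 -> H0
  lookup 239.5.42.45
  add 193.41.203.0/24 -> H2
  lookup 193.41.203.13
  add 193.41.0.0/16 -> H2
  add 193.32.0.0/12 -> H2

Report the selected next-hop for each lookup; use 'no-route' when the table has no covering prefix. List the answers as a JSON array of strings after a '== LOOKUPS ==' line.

Process each operation:
  add 128.0.0.0/1 -> H0 at depth 1
  - 128.0.0.0/1 clear@1
  add 193.41.192.0/18 -> H1 at depth 18
  add 193.41.203.0/24 -> H0 at depth 24
  Q 239.5.42.45: descend 11 ; hops seen [∅] ; pick no-route
  add 193.41.203.0/24 -> H2 at depth 24
  Q 193.41.203.13: descend 110000010010100111001011 ; hops seen [H1,H2] ; pick H2
  add 193.41.0.0/16 -> H2 at depth 16
  add 193.32.0.0/12 -> H2 at depth 12

== LOOKUPS ==
["no-route","H2"]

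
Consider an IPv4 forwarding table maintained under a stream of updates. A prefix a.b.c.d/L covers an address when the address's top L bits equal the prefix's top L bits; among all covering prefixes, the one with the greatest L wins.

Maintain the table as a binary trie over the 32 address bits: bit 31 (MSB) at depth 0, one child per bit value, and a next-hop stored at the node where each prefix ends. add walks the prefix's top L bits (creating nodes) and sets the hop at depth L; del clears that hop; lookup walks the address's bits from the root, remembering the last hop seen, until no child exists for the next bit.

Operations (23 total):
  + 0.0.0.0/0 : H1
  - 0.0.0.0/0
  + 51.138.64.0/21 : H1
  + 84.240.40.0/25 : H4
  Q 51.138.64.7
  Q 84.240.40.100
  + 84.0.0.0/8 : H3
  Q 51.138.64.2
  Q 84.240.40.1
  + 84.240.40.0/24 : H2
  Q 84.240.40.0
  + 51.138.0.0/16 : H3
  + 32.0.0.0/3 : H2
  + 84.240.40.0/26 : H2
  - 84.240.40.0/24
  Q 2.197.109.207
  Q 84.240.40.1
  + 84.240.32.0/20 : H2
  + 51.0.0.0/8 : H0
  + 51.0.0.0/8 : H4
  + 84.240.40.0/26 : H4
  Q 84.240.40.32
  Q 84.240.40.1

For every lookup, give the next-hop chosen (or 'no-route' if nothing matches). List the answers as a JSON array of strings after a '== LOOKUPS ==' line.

Process each operation:
  + 0.0.0.0/0 (H1) depth=0
  - 0.0.0.0/0 clear@0
  + 51.138.64.0/21 (H1) depth=21
  + 84.240.40.0/25 (H4) depth=25
  Q 51.138.64.7: descend 001100111000101001000 ; hops seen [H1] ; pick H1
  Q 84.240.40.100: descend 0101010011110000001010000 ; hops seen [H4] ; pick H4
  + 84.0.0.0/8 (H3) depth=8
  Q 51.138.64.2: descend 001100111000101001000 ; hops seen [H1] ; pick H1
  Q 84.240.40.1: descend 0101010011110000001010000 ; hops seen [H3,H4] ; pick H4
  + 84.240.40.0/24 (H2) depth=24
  Q 84.240.40.0: descend 0101010011110000001010000 ; hops seen [H3,H2,H4] ; pick H4
  + 51.138.0.0/16 (H3) depth=16
  + 32.0.0.0/3 (H2) depth=3
  + 84.240.40.0/26 (H2) depth=26
  - 84.240.40.0/24 clear@24
  Q 2.197.109.207: descend 00 ; hops seen [∅] ; pick no-route
  Q 84.240.40.1: descend 01010100111100000010100000 ; hops seen [H3,H4,H2] ; pick H2
  + 84.240.32.0/20 (H2) depth=20
  + 51.0.0.0/8 (H0) depth=8
  + 51.0.0.0/8 (H4) depth=8
  + 84.240.40.0/26 (H4) depth=26
  Q 84.240.40.32: descend 01010100111100000010100000 ; hops seen [H3,H2,H4,H4] ; pick H4
  Q 84.240.40.1: descend 01010100111100000010100000 ; hops seen [H3,H2,H4,H4] ; pick H4

== LOOKUPS ==
["H1","H4","H1","H4","H4","no-route","H2","H4","H4"]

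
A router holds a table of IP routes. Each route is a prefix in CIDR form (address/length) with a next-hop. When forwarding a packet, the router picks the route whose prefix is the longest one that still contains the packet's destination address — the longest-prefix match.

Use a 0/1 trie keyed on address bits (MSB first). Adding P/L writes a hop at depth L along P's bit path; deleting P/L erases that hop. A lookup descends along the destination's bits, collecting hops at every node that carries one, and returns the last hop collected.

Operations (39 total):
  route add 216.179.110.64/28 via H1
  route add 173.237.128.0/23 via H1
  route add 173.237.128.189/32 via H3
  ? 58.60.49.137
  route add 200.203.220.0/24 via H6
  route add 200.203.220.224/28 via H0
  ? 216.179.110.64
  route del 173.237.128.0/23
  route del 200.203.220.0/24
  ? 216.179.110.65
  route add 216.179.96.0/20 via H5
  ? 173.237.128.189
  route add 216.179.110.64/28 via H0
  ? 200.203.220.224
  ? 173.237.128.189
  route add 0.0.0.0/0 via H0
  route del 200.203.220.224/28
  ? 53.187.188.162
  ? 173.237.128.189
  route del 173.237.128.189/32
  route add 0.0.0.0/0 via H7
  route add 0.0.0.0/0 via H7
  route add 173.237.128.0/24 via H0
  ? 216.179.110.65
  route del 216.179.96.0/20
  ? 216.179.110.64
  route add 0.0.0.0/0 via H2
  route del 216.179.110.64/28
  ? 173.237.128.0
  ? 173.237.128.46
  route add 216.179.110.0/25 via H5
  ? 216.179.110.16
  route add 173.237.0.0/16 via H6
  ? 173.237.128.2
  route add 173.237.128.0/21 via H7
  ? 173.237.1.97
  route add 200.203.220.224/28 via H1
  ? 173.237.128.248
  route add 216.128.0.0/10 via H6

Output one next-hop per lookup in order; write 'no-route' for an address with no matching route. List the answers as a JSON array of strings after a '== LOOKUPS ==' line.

Apply in order:
  + 216.179.110.64/28 (H1) depth=28
  + 173.237.128.0/23 (H1) depth=23
  + 173.237.128.189/32 (H3) depth=32
  Q 58.60.49.137: descend ε ; hops seen [∅] ; pick no-route
  + 200.203.220.0/24 (H6) depth=24
  + 200.203.220.224/28 (H0) depth=28
  Q 216.179.110.64: descend 1101100010110011011011100100 ; hops seen [H1] ; pick H1
  del 173.237.128.0/23 (clear depth 23)
  del 200.203.220.0/24 (clear depth 24)
  Q 216.179.110.65: descend 1101100010110011011011100100 ; hops seen [H1] ; pick H1
  + 216.179.96.0/20 (H5) depth=20
  Q 173.237.128.189: descend 10101101111011011000000010111101 ; hops seen [H3] ; pick H3
  + 216.179.110.64/28 (H0) depth=28
  Q 200.203.220.224: descend 1100100011001011110111001110 ; hops seen [H0] ; pick H0
  Q 173.237.128.189: descend 10101101111011011000000010111101 ; hops seen [H3] ; pick H3
  + 0.0.0.0/0 (H0) depth=0
  del 200.203.220.224/28 (clear depth 28)
  Q 53.187.188.162: descend ε ; hops seen [H0] ; pick H0
  Q 173.237.128.189: descend 10101101111011011000000010111101 ; hops seen [H0,H3] ; pick H3
  del 173.237.128.189/32 (clear depth 32)
  + 0.0.0.0/0 (H7) depth=0
  + 0.0.0.0/0 (H7) depth=0
  + 173.237.128.0/24 (H0) depth=24
  Q 216.179.110.65: descend 1101100010110011011011100100 ; hops seen [H7,H5,H0] ; pick H0
  del 216.179.96.0/20 (clear depth 20)
  Q 216.179.110.64: descend 1101100010110011011011100100 ; hops seen [H7,H0] ; pick H0
  + 0.0.0.0/0 (H2) depth=0
  del 216.179.110.64/28 (clear depth 28)
  Q 173.237.128.0: descend 101011011110110110000000 ; hops seen [H2,H0] ; pick H0
  Q 173.237.128.46: descend 101011011110110110000000 ; hops seen [H2,H0] ; pick H0
  + 216.179.110.0/25 (H5) depth=25
  Q 216.179.110.16: descend 1101100010110011011011100 ; hops seen [H2,H5] ; pick H5
  + 173.237.0.0/16 (H6) depth=16
  Q 173.237.128.2: descend 101011011110110110000000 ; hops seen [H2,H6,H0] ; pick H0
  + 173.237.128.0/21 (H7) depth=21
  Q 173.237.1.97: descend 1010110111101101 ; hops seen [H2,H6] ; pick H6
  + 200.203.220.224/28 (H1) depth=28
  Q 173.237.128.248: descend 1010110111101101100000001 ; hops seen [H2,H6,H7,H0] ; pick H0
  + 216.128.0.0/10 (H6) depth=10

== LOOKUPS ==
["no-route","H1","H1","H3","H0","H3","H0","H3","H0","H0","H0","H0","H5","H0","H6","H0"]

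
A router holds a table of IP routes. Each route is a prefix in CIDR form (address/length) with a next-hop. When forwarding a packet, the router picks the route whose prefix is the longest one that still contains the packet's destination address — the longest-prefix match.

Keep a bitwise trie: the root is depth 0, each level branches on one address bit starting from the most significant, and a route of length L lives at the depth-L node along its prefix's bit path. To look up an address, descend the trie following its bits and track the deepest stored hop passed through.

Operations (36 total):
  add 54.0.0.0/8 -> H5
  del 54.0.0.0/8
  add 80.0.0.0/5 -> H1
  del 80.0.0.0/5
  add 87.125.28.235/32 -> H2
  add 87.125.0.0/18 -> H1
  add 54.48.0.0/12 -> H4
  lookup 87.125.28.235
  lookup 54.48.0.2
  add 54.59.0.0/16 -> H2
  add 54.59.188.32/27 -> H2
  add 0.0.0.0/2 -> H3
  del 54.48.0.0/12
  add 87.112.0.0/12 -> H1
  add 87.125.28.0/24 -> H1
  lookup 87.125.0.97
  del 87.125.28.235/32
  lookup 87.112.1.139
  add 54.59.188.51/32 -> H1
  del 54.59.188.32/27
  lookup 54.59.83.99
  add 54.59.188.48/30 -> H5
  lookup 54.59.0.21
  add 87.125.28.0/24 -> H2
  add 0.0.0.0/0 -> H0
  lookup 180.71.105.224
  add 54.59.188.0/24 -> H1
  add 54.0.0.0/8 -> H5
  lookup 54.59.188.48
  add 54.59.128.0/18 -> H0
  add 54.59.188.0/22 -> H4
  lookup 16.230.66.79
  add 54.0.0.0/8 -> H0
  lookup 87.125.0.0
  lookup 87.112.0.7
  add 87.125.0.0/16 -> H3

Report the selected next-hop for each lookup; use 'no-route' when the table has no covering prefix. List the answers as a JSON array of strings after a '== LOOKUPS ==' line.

Apply in order:
  add 54.0.0.0/8 -> H5 at depth 8
  del 54.0.0.0/8 (clear depth 8)
  add 80.0.0.0/5 -> H1 at depth 5
  del 80.0.0.0/5 (clear depth 5)
  add 87.125.28.235/32 -> H2 at depth 32
  add 87.125.0.0/18 -> H1 at depth 18
  add 54.48.0.0/12 -> H4 at depth 12
  ? 87.125.28.235  path d0:-→d1:-→d2:-→d3:-→d4:-→d5:-→d6:-→d7:-→d8:-→d9:-→d10:-→d11:-→d12:-→d13:-→d14:-→d15:-→d16:-→d17:-→d18:H1→d19:-→d20:-→d21:-→d22:-→d23:-→d24:-→d25:-→d26:-→d27:-→d28:-→d29:-→d30:-→d31:-→d32:H2  best=H2
  ? 54.48.0.2  path d0:-→d1:-→d2:-→d3:-→d4:-→d5:-→d6:-→d7:-→d8:-→d9:-→d10:-→d11:-→d12:H4  best=H4
  add 54.59.0.0/16 -> H2 at depth 16
  add 54.59.188.32/27 -> H2 at depth 27
  add 0.0.0.0/2 -> H3 at depth 2
  del 54.48.0.0/12 (clear depth 12)
  add 87.112.0.0/12 -> H1 at depth 12
  add 87.125.28.0/24 -> H1 at depth 24
  ? 87.125.0.97  path d0:-→d1:-→d2:-→d3:-→d4:-→d5:-→d6:-→d7:-→d8:-→d9:-→d10:-→d11:-→d12:H1→d13:-→d14:-→d15:-→d16:-→d17:-→d18:H1→d19:-  best=H1
  del 87.125.28.235/32 (clear depth 32)
  ? 87.112.1.139  path d0:-→d1:-→d2:-→d3:-→d4:-→d5:-→d6:-→d7:-→d8:-→d9:-→d10:-→d11:-→d12:H1  best=H1
  add 54.59.188.51/32 -> H1 at depth 32
  del 54.59.188.32/27 (clear depth 27)
  ? 54.59.83.99  path d0:-→d1:-→d2:H3→d3:-→d4:-→d5:-→d6:-→d7:-→d8:-→d9:-→d10:-→d11:-→d12:-→d13:-→d14:-→d15:-→d16:H2  best=H2
  add 54.59.188.48/30 -> H5 at depth 30
  ? 54.59.0.21  path d0:-→d1:-→d2:H3→d3:-→d4:-→d5:-→d6:-→d7:-→d8:-→d9:-→d10:-→d11:-→d12:-→d13:-→d14:-→d15:-→d16:H2  best=H2
  add 87.125.28.0/24 -> H2 at depth 24
  add 0.0.0.0/0 -> H0 at depth 0
  ? 180.71.105.224  path d0:H0  best=H0
  add 54.59.188.0/24 -> H1 at depth 24
  add 54.0.0.0/8 -> H5 at depth 8
  ? 54.59.188.48  path d0:H0→d1:-→d2:H3→d3:-→d4:-→d5:-→d6:-→d7:-→d8:H5→d9:-→d10:-→d11:-→d12:-→d13:-→d14:-→d15:-→d16:H2→d17:-→d18:-→d19:-→d20:-→d21:-→d22:-→d23:-→d24:H1→d25:-→d26:-→d27:-→d28:-→d29:-→d30:H5  best=H5
  add 54.59.128.0/18 -> H0 at depth 18
  add 54.59.188.0/22 -> H4 at depth 22
  ? 16.230.66.79  path d0:H0→d1:-→d2:H3  best=H3
  add 54.0.0.0/8 -> H0 at depth 8
  ? 87.125.0.0  path d0:H0→d1:-→d2:-→d3:-→d4:-→d5:-→d6:-→d7:-→d8:-→d9:-→d10:-→d11:-→d12:H1→d13:-→d14:-→d15:-→d16:-→d17:-→d18:H1→d19:-  best=H1
  ? 87.112.0.7  path d0:H0→d1:-→d2:-→d3:-→d4:-→d5:-→d6:-→d7:-→d8:-→d9:-→d10:-→d11:-→d12:H1  best=H1
  add 87.125.0.0/16 -> H3 at depth 16

== LOOKUPS ==
["H2","H4","H1","H1","H2","H2","H0","H5","H3","H1","H1"]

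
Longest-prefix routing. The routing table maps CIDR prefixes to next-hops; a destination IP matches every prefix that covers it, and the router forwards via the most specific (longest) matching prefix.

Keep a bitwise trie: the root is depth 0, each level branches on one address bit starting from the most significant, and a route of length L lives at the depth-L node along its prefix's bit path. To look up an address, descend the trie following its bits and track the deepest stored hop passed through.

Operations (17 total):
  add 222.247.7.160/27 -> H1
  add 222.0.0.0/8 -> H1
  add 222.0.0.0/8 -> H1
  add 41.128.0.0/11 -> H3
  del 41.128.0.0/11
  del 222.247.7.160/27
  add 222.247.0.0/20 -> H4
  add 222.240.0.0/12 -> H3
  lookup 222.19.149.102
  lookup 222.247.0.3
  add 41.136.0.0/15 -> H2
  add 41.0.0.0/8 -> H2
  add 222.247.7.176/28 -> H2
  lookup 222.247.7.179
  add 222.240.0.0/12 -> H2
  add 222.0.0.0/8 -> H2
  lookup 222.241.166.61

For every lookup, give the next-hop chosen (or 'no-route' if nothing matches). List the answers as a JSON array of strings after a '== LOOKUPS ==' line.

Trace:
  add 222.247.7.160/27 -> H1 at depth 27
  add 222.0.0.0/8 -> H1 at depth 8
  add 222.0.0.0/8 -> H1 at depth 8
  add 41.128.0.0/11 -> H3 at depth 11
  - 41.128.0.0/11 clear@11
  - 222.247.7.160/27 clear@27
  add 222.247.0.0/20 -> H4 at depth 20
  add 222.240.0.0/12 -> H3 at depth 12
  Q 222.19.149.102: descend 11011110 ; hops seen [H1] ; pick H1
  Q 222.247.0.3: descend 110111101111011100000 ; hops seen [H1,H3,H4] ; pick H4
  add 41.136.0.0/15 -> H2 at depth 15
  add 41.0.0.0/8 -> H2 at depth 8
  add 222.247.7.176/28 -> H2 at depth 28
  Q 222.247.7.179: descend 1101111011110111000001111011 ; hops seen [H1,H3,H4,H2] ; pick H2
  add 222.240.0.0/12 -> H2 at depth 12
  add 222.0.0.0/8 -> H2 at depth 8
  Q 222.241.166.61: descend 1101111011110 ; hops seen [H2,H2] ; pick H2

== LOOKUPS ==
["H1","H4","H2","H2"]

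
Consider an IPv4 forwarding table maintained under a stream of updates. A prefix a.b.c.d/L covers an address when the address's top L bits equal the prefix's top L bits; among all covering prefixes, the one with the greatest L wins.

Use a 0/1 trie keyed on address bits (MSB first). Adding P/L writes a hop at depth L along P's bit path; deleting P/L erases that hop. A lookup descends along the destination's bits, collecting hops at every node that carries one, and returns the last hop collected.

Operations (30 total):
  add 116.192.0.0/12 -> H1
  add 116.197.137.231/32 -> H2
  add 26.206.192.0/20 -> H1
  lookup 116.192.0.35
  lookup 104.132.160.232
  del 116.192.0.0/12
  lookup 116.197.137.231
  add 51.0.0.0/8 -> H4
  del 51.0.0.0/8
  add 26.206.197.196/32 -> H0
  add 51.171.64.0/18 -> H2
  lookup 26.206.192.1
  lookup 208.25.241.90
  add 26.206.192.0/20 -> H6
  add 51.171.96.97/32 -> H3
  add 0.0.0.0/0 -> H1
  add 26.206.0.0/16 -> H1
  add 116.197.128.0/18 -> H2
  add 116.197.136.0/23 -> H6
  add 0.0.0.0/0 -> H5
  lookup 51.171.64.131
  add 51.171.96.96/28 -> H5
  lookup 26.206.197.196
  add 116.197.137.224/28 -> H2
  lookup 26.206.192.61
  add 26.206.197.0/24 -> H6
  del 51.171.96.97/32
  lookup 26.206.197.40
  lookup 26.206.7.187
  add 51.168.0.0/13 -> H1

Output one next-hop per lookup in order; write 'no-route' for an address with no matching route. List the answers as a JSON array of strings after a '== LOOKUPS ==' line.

Trace:
  add 116.192.0.0/12 -> H1 at depth 12
  add 116.197.137.231/32 -> H2 at depth 32
  add 26.206.192.0/20 -> H1 at depth 20
  lookup 116.192.0.35: bits 0111010011000 walk d0:-→d1:-→d2:-→d3:-→d4:-→d5:-→d6:-→d7:-→d8:-→d9:-→d10:-→d11:-→d12:H1→d13:- -> H1
  lookup 104.132.160.232: bits 011 walk d0:-→d1:-→d2:-→d3:- -> no-route
  - 116.192.0.0/12 clear@12
  lookup 116.197.137.231: bits 01110100110001011000100111100111 walk d0:-→d1:-→d2:-→d3:-→d4:-→d5:-→d6:-→d7:-→d8:-→d9:-→d10:-→d11:-→d12:-→d13:-→d14:-→d15:-→d16:-→d17:-→d18:-→d19:-→d20:-→d21:-→d22:-→d23:-→d24:-→d25:-→d26:-→d27:-→d28:-→d29:-→d30:-→d31:-→d32:H2 -> H2
  add 51.0.0.0/8 -> H4 at depth 8
  - 51.0.0.0/8 clear@8
  add 26.206.197.196/32 -> H0 at depth 32
  add 51.171.64.0/18 -> H2 at depth 18
  lookup 26.206.192.1: bits 000110101100111011000 walk d0:-→d1:-→d2:-→d3:-→d4:-→d5:-→d6:-→d7:-→d8:-→d9:-→d10:-→d11:-→d12:-→d13:-→d14:-→d15:-→d16:-→d17:-→d18:-→d19:-→d20:H1→d21:- -> H1
  lookup 208.25.241.90: bits ε walk d0:- -> no-route
  add 26.206.192.0/20 -> H6 at depth 20
  add 51.171.96.97/32 -> H3 at depth 32
  add 0.0.0.0/0 -> H1 at depth 0
  add 26.206.0.0/16 -> H1 at depth 16
  add 116.197.128.0/18 -> H2 at depth 18
  add 116.197.136.0/23 -> H6 at depth 23
  add 0.0.0.0/0 -> H5 at depth 0
  lookup 51.171.64.131: bits 001100111010101101 walk d0:H5→d1:-→d2:-→d3:-→d4:-→d5:-→d6:-→d7:-→d8:-→d9:-→d10:-→d11:-→d12:-→d13:-→d14:-→d15:-→d16:-→d17:-→d18:H2 -> H2
  add 51.171.96.96/28 -> H5 at depth 28
  lookup 26.206.197.196: bits 00011010110011101100010111000100 walk d0:H5→d1:-→d2:-→d3:-→d4:-→d5:-→d6:-→d7:-→d8:-→d9:-→d10:-→d11:-→d12:-→d13:-→d14:-→d15:-→d16:H1→d17:-→d18:-→d19:-→d20:H6→d21:-→d22:-→d23:-→d24:-→d25:-→d26:-→d27:-→d28:-→d29:-→d30:-→d31:-→d32:H0 -> H0
  add 116.197.137.224/28 -> H2 at depth 28
  lookup 26.206.192.61: bits 000110101100111011000 walk d0:H5→d1:-→d2:-→d3:-→d4:-→d5:-→d6:-→d7:-→d8:-→d9:-→d10:-→d11:-→d12:-→d13:-→d14:-→d15:-→d16:H1→d17:-→d18:-→d19:-→d20:H6→d21:- -> H6
  add 26.206.197.0/24 -> H6 at depth 24
  - 51.171.96.97/32 clear@32
  lookup 26.206.197.40: bits 000110101100111011000101 walk d0:H5→d1:-→d2:-→d3:-→d4:-→d5:-→d6:-→d7:-→d8:-→d9:-→d10:-→d11:-→d12:-→d13:-→d14:-→d15:-→d16:H1→d17:-→d18:-→d19:-→d20:H6→d21:-→d22:-→d23:-→d24:H6 -> H6
  lookup 26.206.7.187: bits 0001101011001110 walk d0:H5→d1:-→d2:-→d3:-→d4:-→d5:-→d6:-→d7:-→d8:-→d9:-→d10:-→d11:-→d12:-→d13:-→d14:-→d15:-→d16:H1 -> H1
  add 51.168.0.0/13 -> H1 at depth 13

== LOOKUPS ==
["H1","no-route","H2","H1","no-route","H2","H0","H6","H6","H1"]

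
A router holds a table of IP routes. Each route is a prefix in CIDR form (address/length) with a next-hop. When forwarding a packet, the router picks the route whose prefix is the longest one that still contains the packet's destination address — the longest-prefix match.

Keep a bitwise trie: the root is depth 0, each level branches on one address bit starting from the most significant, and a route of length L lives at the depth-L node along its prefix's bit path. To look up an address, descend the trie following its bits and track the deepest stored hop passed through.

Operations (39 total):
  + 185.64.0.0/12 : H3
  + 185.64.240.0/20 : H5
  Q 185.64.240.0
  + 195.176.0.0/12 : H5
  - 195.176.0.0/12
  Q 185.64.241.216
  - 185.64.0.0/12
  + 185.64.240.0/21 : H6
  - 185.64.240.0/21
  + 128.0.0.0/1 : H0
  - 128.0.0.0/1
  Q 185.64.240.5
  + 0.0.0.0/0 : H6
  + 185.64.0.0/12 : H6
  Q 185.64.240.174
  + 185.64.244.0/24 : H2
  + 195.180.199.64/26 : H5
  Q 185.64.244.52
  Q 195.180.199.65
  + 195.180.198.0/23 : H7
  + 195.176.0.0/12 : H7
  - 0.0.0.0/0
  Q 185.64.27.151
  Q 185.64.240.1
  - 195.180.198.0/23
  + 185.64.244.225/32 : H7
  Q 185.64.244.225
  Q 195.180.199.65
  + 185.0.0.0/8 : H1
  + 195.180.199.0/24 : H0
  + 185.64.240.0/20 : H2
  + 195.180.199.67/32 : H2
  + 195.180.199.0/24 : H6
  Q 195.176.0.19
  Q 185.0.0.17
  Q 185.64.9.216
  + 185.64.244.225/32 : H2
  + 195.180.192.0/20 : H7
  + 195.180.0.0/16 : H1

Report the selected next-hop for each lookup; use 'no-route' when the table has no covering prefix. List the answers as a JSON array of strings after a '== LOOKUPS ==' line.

Apply in order:
  + 185.64.0.0/12 (H3) depth=12
  + 185.64.240.0/20 (H5) depth=20
  lookup 185.64.240.0: bits 10111001010000001111 walk d0:-→d1:-→d2:-→d3:-→d4:-→d5:-→d6:-→d7:-→d8:-→d9:-→d10:-→d11:-→d12:H3→d13:-→d14:-→d15:-→d16:-→d17:-→d18:-→d19:-→d20:H5 -> H5
  + 195.176.0.0/12 (H5) depth=12
  del 195.176.0.0/12 (clear depth 12)
  lookup 185.64.241.216: bits 10111001010000001111 walk d0:-→d1:-→d2:-→d3:-→d4:-→d5:-→d6:-→d7:-→d8:-→d9:-→d10:-→d11:-→d12:H3→d13:-→d14:-→d15:-→d16:-→d17:-→d18:-→d19:-→d20:H5 -> H5
  del 185.64.0.0/12 (clear depth 12)
  + 185.64.240.0/21 (H6) depth=21
  del 185.64.240.0/21 (clear depth 21)
  + 128.0.0.0/1 (H0) depth=1
  del 128.0.0.0/1 (clear depth 1)
  lookup 185.64.240.5: bits 101110010100000011110 walk d0:-→d1:-→d2:-→d3:-→d4:-→d5:-→d6:-→d7:-→d8:-→d9:-→d10:-→d11:-→d12:-→d13:-→d14:-→d15:-→d16:-→d17:-→d18:-→d19:-→d20:H5→d21:- -> H5
  + 0.0.0.0/0 (H6) depth=0
  + 185.64.0.0/12 (H6) depth=12
  lookup 185.64.240.174: bits 101110010100000011110 walk d0:H6→d1:-→d2:-→d3:-→d4:-→d5:-→d6:-→d7:-→d8:-→d9:-→d10:-→d11:-→d12:H6→d13:-→d14:-→d15:-→d16:-→d17:-→d18:-→d19:-→d20:H5→d21:- -> H5
  + 185.64.244.0/24 (H2) depth=24
  + 195.180.199.64/26 (H5) depth=26
  lookup 185.64.244.52: bits 101110010100000011110100 walk d0:H6→d1:-→d2:-→d3:-→d4:-→d5:-→d6:-→d7:-→d8:-→d9:-→d10:-→d11:-→d12:H6→d13:-→d14:-→d15:-→d16:-→d17:-→d18:-→d19:-→d20:H5→d21:-→d22:-→d23:-→d24:H2 -> H2
  lookup 195.180.199.65: bits 11000011101101001100011101 walk d0:H6→d1:-→d2:-→d3:-→d4:-→d5:-→d6:-→d7:-→d8:-→d9:-→d10:-→d11:-→d12:-→d13:-→d14:-→d15:-→d16:-→d17:-→d18:-→d19:-→d20:-→d21:-→d22:-→d23:-→d24:-→d25:-→d26:H5 -> H5
  + 195.180.198.0/23 (H7) depth=23
  + 195.176.0.0/12 (H7) depth=12
  del 0.0.0.0/0 (clear depth 0)
  lookup 185.64.27.151: bits 1011100101000000 walk d0:-→d1:-→d2:-→d3:-→d4:-→d5:-→d6:-→d7:-→d8:-→d9:-→d10:-→d11:-→d12:H6→d13:-→d14:-→d15:-→d16:- -> H6
  lookup 185.64.240.1: bits 101110010100000011110 walk d0:-→d1:-→d2:-→d3:-→d4:-→d5:-→d6:-→d7:-→d8:-→d9:-→d10:-→d11:-→d12:H6→d13:-→d14:-→d15:-→d16:-→d17:-→d18:-→d19:-→d20:H5→d21:- -> H5
  del 195.180.198.0/23 (clear depth 23)
  + 185.64.244.225/32 (H7) depth=32
  lookup 185.64.244.225: bits 10111001010000001111010011100001 walk d0:-→d1:-→d2:-→d3:-→d4:-→d5:-→d6:-→d7:-→d8:-→d9:-→d10:-→d11:-→d12:H6→d13:-→d14:-→d15:-→d16:-→d17:-→d18:-→d19:-→d20:H5→d21:-→d22:-→d23:-→d24:H2→d25:-→d26:-→d27:-→d28:-→d29:-→d30:-→d31:-→d32:H7 -> H7
  lookup 195.180.199.65: bits 11000011101101001100011101 walk d0:-→d1:-→d2:-→d3:-→d4:-→d5:-→d6:-→d7:-→d8:-→d9:-→d10:-→d11:-→d12:H7→d13:-→d14:-→d15:-→d16:-→d17:-→d18:-→d19:-→d20:-→d21:-→d22:-→d23:-→d24:-→d25:-→d26:H5 -> H5
  + 185.0.0.0/8 (H1) depth=8
  + 195.180.199.0/24 (H0) depth=24
  + 185.64.240.0/20 (H2) depth=20
  + 195.180.199.67/32 (H2) depth=32
  + 195.180.199.0/24 (H6) depth=24
  lookup 195.176.0.19: bits 1100001110110 walk d0:-→d1:-→d2:-→d3:-→d4:-→d5:-→d6:-→d7:-→d8:-→d9:-→d10:-→d11:-→d12:H7→d13:- -> H7
  lookup 185.0.0.17: bits 101110010 walk d0:-→d1:-→d2:-→d3:-→d4:-→d5:-→d6:-→d7:-→d8:H1→d9:- -> H1
  lookup 185.64.9.216: bits 1011100101000000 walk d0:-→d1:-→d2:-→d3:-→d4:-→d5:-→d6:-→d7:-→d8:H1→d9:-→d10:-→d11:-→d12:H6→d13:-→d14:-→d15:-→d16:- -> H6
  + 185.64.244.225/32 (H2) depth=32
  + 195.180.192.0/20 (H7) depth=20
  + 195.180.0.0/16 (H1) depth=16

== LOOKUPS ==
["H5","H5","H5","H5","H2","H5","H6","H5","H7","H5","H7","H1","H6"]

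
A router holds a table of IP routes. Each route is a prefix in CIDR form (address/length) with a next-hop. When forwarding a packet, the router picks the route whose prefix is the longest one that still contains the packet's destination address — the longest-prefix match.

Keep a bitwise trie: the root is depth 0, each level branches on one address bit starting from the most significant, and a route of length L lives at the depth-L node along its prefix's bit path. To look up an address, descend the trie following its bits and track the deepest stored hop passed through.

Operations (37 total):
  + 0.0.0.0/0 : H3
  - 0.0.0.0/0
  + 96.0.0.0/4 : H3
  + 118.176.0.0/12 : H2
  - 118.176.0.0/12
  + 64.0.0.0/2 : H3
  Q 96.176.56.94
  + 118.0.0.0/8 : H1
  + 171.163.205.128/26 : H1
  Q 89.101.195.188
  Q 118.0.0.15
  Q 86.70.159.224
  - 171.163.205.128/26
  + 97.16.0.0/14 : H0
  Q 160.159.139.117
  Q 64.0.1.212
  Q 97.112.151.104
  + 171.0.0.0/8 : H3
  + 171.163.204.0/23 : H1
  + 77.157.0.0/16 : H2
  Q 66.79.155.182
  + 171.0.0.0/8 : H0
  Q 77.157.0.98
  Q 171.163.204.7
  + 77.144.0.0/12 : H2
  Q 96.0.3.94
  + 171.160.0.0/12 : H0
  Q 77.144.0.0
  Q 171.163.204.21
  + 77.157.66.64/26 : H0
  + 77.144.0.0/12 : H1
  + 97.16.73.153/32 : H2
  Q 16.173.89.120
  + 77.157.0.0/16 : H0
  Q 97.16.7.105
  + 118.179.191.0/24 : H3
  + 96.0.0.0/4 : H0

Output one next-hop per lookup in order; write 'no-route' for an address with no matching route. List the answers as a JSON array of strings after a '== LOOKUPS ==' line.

Process each operation:
  add 0.0.0.0/0 -> H3 at depth 0
  - 0.0.0.0/0 clear@0
  add 96.0.0.0/4 -> H3 at depth 4
  add 118.176.0.0/12 -> H2 at depth 12
  - 118.176.0.0/12 clear@12
  add 64.0.0.0/2 -> H3 at depth 2
  ? 96.176.56.94  path d0:-→d1:-→d2:H3→d3:-→d4:H3  best=H3
  add 118.0.0.0/8 -> H1 at depth 8
  add 171.163.205.128/26 -> H1 at depth 26
  ? 89.101.195.188  path d0:-→d1:-→d2:H3  best=H3
  ? 118.0.0.15  path d0:-→d1:-→d2:H3→d3:-→d4:-→d5:-→d6:-→d7:-→d8:H1  best=H1
  ? 86.70.159.224  path d0:-→d1:-→d2:H3  best=H3
  - 171.163.205.128/26 clear@26
  add 97.16.0.0/14 -> H0 at depth 14
  ? 160.159.139.117  path d0:-→d1:-→d2:-→d3:-→d4:-  best=no-route
  ? 64.0.1.212  path d0:-→d1:-→d2:H3  best=H3
  ? 97.112.151.104  path d0:-→d1:-→d2:H3→d3:-→d4:H3→d5:-→d6:-→d7:-→d8:-→d9:-  best=H3
  add 171.0.0.0/8 -> H3 at depth 8
  add 171.163.204.0/23 -> H1 at depth 23
  add 77.157.0.0/16 -> H2 at depth 16
  ? 66.79.155.182  path d0:-→d1:-→d2:H3→d3:-→d4:-  best=H3
  add 171.0.0.0/8 -> H0 at depth 8
  ? 77.157.0.98  path d0:-→d1:-→d2:H3→d3:-→d4:-→d5:-→d6:-→d7:-→d8:-→d9:-→d10:-→d11:-→d12:-→d13:-→d14:-→d15:-→d16:H2  best=H2
  ? 171.163.204.7  path d0:-→d1:-→d2:-→d3:-→d4:-→d5:-→d6:-→d7:-→d8:H0→d9:-→d10:-→d11:-→d12:-→d13:-→d14:-→d15:-→d16:-→d17:-→d18:-→d19:-→d20:-→d21:-→d22:-→d23:H1  best=H1
  add 77.144.0.0/12 -> H2 at depth 12
  ? 96.0.3.94  path d0:-→d1:-→d2:H3→d3:-→d4:H3→d5:-→d6:-→d7:-  best=H3
  add 171.160.0.0/12 -> H0 at depth 12
  ? 77.144.0.0  path d0:-→d1:-→d2:H3→d3:-→d4:-→d5:-→d6:-→d7:-→d8:-→d9:-→d10:-→d11:-→d12:H2  best=H2
  ? 171.163.204.21  path d0:-→d1:-→d2:-→d3:-→d4:-→d5:-→d6:-→d7:-→d8:H0→d9:-→d10:-→d11:-→d12:H0→d13:-→d14:-→d15:-→d16:-→d17:-→d18:-→d19:-→d20:-→d21:-→d22:-→d23:H1  best=H1
  add 77.157.66.64/26 -> H0 at depth 26
  add 77.144.0.0/12 -> H1 at depth 12
  add 97.16.73.153/32 -> H2 at depth 32
  ? 16.173.89.120  path d0:-→d1:-  best=no-route
  add 77.157.0.0/16 -> H0 at depth 16
  ? 97.16.7.105  path d0:-→d1:-→d2:H3→d3:-→d4:H3→d5:-→d6:-→d7:-→d8:-→d9:-→d10:-→d11:-→d12:-→d13:-→d14:H0→d15:-→d16:-→d17:-  best=H0
  add 118.179.191.0/24 -> H3 at depth 24
  add 96.0.0.0/4 -> H0 at depth 4

== LOOKUPS ==
["H3","H3","H1","H3","no-route","H3","H3","H3","H2","H1","H3","H2","H1","no-route","H0"]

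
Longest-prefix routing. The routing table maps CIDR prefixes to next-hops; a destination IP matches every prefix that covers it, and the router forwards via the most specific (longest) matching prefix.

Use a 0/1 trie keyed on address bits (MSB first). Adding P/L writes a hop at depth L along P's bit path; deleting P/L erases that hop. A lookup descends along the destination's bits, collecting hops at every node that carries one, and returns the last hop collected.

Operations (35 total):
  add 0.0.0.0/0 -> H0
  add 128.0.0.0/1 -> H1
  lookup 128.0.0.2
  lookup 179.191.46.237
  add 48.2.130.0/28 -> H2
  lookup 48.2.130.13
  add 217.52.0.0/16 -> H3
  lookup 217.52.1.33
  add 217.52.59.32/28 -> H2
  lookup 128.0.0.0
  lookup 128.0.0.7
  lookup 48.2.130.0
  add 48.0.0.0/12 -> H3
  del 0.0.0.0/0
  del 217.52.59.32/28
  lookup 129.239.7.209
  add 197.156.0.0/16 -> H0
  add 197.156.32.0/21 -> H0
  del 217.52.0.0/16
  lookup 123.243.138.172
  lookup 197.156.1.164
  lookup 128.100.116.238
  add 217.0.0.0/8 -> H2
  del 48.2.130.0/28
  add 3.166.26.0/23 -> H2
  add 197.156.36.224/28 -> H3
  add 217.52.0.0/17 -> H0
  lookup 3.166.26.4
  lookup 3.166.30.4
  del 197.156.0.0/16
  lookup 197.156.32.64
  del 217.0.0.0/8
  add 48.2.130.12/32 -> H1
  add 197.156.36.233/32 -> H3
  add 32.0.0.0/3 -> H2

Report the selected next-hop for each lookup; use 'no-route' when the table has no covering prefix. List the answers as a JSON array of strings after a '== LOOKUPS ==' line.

Apply in order:
  add 0.0.0.0/0 -> H0 at depth 0
  add 128.0.0.0/1 -> H1 at depth 1
  ? 128.0.0.2  path d0:H0→d1:H1  best=H1
  ? 179.191.46.237  path d0:H0→d1:H1  best=H1
  add 48.2.130.0/28 -> H2 at depth 28
  ? 48.2.130.13  path d0:H0→d1:-→d2:-→d3:-→d4:-→d5:-→d6:-→d7:-→d8:-→d9:-→d10:-→d11:-→d12:-→d13:-→d14:-→d15:-→d16:-→d17:-→d18:-→d19:-→d20:-→d21:-→d22:-→d23:-→d24:-→d25:-→d26:-→d27:-→d28:H2  best=H2
  add 217.52.0.0/16 -> H3 at depth 16
  ? 217.52.1.33  path d0:H0→d1:H1→d2:-→d3:-→d4:-→d5:-→d6:-→d7:-→d8:-→d9:-→d10:-→d11:-→d12:-→d13:-→d14:-→d15:-→d16:H3  best=H3
  add 217.52.59.32/28 -> H2 at depth 28
  ? 128.0.0.0  path d0:H0→d1:H1  best=H1
  ? 128.0.0.7  path d0:H0→d1:H1  best=H1
  ? 48.2.130.0  path d0:H0→d1:-→d2:-→d3:-→d4:-→d5:-→d6:-→d7:-→d8:-→d9:-→d10:-→d11:-→d12:-→d13:-→d14:-→d15:-→d16:-→d17:-→d18:-→d19:-→d20:-→d21:-→d22:-→d23:-→d24:-→d25:-→d26:-→d27:-→d28:H2  best=H2
  add 48.0.0.0/12 -> H3 at depth 12
  del 0.0.0.0/0 (clear depth 0)
  del 217.52.59.32/28 (clear depth 28)
  ? 129.239.7.209  path d0:-→d1:H1  best=H1
  add 197.156.0.0/16 -> H0 at depth 16
  add 197.156.32.0/21 -> H0 at depth 21
  del 217.52.0.0/16 (clear depth 16)
  ? 123.243.138.172  path d0:-→d1:-  best=no-route
  ? 197.156.1.164  path d0:-→d1:H1→d2:-→d3:-→d4:-→d5:-→d6:-→d7:-→d8:-→d9:-→d10:-→d11:-→d12:-→d13:-→d14:-→d15:-→d16:H0→d17:-→d18:-  best=H0
  ? 128.100.116.238  path d0:-→d1:H1  best=H1
  add 217.0.0.0/8 -> H2 at depth 8
  del 48.2.130.0/28 (clear depth 28)
  add 3.166.26.0/23 -> H2 at depth 23
  add 197.156.36.224/28 -> H3 at depth 28
  add 217.52.0.0/17 -> H0 at depth 17
  ? 3.166.26.4  path d0:-→d1:-→d2:-→d3:-→d4:-→d5:-→d6:-→d7:-→d8:-→d9:-→d10:-→d11:-→d12:-→d13:-→d14:-→d15:-→d16:-→d17:-→d18:-→d19:-→d20:-→d21:-→d22:-→d23:H2  best=H2
  ? 3.166.30.4  path d0:-→d1:-→d2:-→d3:-→d4:-→d5:-→d6:-→d7:-→d8:-→d9:-→d10:-→d11:-→d12:-→d13:-→d14:-→d15:-→d16:-→d17:-→d18:-→d19:-→d20:-→d21:-  best=no-route
  del 197.156.0.0/16 (clear depth 16)
  ? 197.156.32.64  path d0:-→d1:H1→d2:-→d3:-→d4:-→d5:-→d6:-→d7:-→d8:-→d9:-→d10:-→d11:-→d12:-→d13:-→d14:-→d15:-→d16:-→d17:-→d18:-→d19:-→d20:-→d21:H0  best=H0
  del 217.0.0.0/8 (clear depth 8)
  add 48.2.130.12/32 -> H1 at depth 32
  add 197.156.36.233/32 -> H3 at depth 32
  add 32.0.0.0/3 -> H2 at depth 3

== LOOKUPS ==
["H1","H1","H2","H3","H1","H1","H2","H1","no-route","H0","H1","H2","no-route","H0"]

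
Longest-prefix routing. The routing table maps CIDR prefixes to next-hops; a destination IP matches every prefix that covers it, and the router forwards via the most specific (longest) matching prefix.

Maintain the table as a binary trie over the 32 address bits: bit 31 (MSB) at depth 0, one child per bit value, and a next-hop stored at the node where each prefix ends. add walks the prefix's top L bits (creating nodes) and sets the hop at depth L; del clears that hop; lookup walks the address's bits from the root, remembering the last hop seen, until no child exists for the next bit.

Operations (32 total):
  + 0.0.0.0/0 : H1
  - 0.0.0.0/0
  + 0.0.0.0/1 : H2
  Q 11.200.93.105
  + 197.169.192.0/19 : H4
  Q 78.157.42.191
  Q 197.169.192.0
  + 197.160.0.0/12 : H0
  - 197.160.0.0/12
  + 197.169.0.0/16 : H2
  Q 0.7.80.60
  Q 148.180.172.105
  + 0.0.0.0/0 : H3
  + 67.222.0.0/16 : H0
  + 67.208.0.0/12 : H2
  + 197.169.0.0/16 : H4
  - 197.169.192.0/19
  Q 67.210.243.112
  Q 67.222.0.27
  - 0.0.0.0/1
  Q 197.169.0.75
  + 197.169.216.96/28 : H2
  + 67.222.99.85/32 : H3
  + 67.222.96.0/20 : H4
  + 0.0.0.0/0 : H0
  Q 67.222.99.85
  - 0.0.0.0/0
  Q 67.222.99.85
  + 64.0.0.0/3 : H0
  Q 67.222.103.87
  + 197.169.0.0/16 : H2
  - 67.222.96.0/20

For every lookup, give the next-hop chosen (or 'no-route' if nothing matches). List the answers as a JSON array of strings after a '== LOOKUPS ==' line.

Process each operation:
  + 0.0.0.0/0 (H1) depth=0
  - 0.0.0.0/0 clear@0
  + 0.0.0.0/1 (H2) depth=1
  Q 11.200.93.105: descend 0 ; hops seen [H2] ; pick H2
  + 197.169.192.0/19 (H4) depth=19
  Q 78.157.42.191: descend 0 ; hops seen [H2] ; pick H2
  Q 197.169.192.0: descend 1100010110101001110 ; hops seen [H4] ; pick H4
  + 197.160.0.0/12 (H0) depth=12
  - 197.160.0.0/12 clear@12
  + 197.169.0.0/16 (H2) depth=16
  Q 0.7.80.60: descend 0 ; hops seen [H2] ; pick H2
  Q 148.180.172.105: descend 1 ; hops seen [∅] ; pick no-route
  + 0.0.0.0/0 (H3) depth=0
  + 67.222.0.0/16 (H0) depth=16
  + 67.208.0.0/12 (H2) depth=12
  + 197.169.0.0/16 (H4) depth=16
  - 197.169.192.0/19 clear@19
  Q 67.210.243.112: descend 010000111101 ; hops seen [H3,H2,H2] ; pick H2
  Q 67.222.0.27: descend 0100001111011110 ; hops seen [H3,H2,H2,H0] ; pick H0
  - 0.0.0.0/1 clear@1
  Q 197.169.0.75: descend 1100010110101001 ; hops seen [H3,H4] ; pick H4
  + 197.169.216.96/28 (H2) depth=28
  + 67.222.99.85/32 (H3) depth=32
  + 67.222.96.0/20 (H4) depth=20
  + 0.0.0.0/0 (H0) depth=0
  Q 67.222.99.85: descend 01000011110111100110001101010101 ; hops seen [H0,H2,H0,H4,H3] ; pick H3
  - 0.0.0.0/0 clear@0
  Q 67.222.99.85: descend 01000011110111100110001101010101 ; hops seen [H2,H0,H4,H3] ; pick H3
  + 64.0.0.0/3 (H0) depth=3
  Q 67.222.103.87: descend 010000111101111001100 ; hops seen [H0,H2,H0,H4] ; pick H4
  + 197.169.0.0/16 (H2) depth=16
  - 67.222.96.0/20 clear@20

== LOOKUPS ==
["H2","H2","H4","H2","no-route","H2","H0","H4","H3","H3","H4"]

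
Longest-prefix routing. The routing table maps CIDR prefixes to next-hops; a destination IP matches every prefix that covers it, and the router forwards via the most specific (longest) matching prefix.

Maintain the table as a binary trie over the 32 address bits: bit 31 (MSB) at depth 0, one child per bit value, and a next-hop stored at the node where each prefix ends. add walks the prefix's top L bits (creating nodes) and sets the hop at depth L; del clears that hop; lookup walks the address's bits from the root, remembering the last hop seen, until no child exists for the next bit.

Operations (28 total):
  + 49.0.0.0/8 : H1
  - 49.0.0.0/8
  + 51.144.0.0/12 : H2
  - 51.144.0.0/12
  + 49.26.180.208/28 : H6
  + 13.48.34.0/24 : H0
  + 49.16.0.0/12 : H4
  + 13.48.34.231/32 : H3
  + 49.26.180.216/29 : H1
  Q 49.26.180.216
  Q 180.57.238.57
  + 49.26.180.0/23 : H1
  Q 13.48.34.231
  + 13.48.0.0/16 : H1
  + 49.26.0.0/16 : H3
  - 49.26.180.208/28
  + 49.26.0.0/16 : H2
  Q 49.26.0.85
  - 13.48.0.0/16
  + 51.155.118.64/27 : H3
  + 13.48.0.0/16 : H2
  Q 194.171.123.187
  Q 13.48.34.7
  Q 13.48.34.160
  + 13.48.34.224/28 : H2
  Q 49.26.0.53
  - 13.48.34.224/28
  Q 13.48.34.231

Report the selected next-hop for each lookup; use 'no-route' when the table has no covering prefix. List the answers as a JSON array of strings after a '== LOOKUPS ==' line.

Trace:
  add 49.0.0.0/8 -> H1 at depth 8
  del 49.0.0.0/8 (clear depth 8)
  add 51.144.0.0/12 -> H2 at depth 12
  del 51.144.0.0/12 (clear depth 12)
  add 49.26.180.208/28 -> H6 at depth 28
  add 13.48.34.0/24 -> H0 at depth 24
  add 49.16.0.0/12 -> H4 at depth 12
  add 13.48.34.231/32 -> H3 at depth 32
  add 49.26.180.216/29 -> H1 at depth 29
  Q 49.26.180.216: descend 00110001000110101011010011011 ; hops seen [H4,H6,H1] ; pick H1
  Q 180.57.238.57: descend ε ; hops seen [∅] ; pick no-route
  add 49.26.180.0/23 -> H1 at depth 23
  Q 13.48.34.231: descend 00001101001100000010001011100111 ; hops seen [H0,H3] ; pick H3
  add 13.48.0.0/16 -> H1 at depth 16
  add 49.26.0.0/16 -> H3 at depth 16
  del 49.26.180.208/28 (clear depth 28)
  add 49.26.0.0/16 -> H2 at depth 16
  Q 49.26.0.85: descend 0011000100011010 ; hops seen [H4,H2] ; pick H2
  del 13.48.0.0/16 (clear depth 16)
  add 51.155.118.64/27 -> H3 at depth 27
  add 13.48.0.0/16 -> H2 at depth 16
  Q 194.171.123.187: descend ε ; hops seen [∅] ; pick no-route
  Q 13.48.34.7: descend 000011010011000000100010 ; hops seen [H2,H0] ; pick H0
  Q 13.48.34.160: descend 0000110100110000001000101 ; hops seen [H2,H0] ; pick H0
  add 13.48.34.224/28 -> H2 at depth 28
  Q 49.26.0.53: descend 0011000100011010 ; hops seen [H4,H2] ; pick H2
  del 13.48.34.224/28 (clear depth 28)
  Q 13.48.34.231: descend 00001101001100000010001011100111 ; hops seen [H2,H0,H3] ; pick H3

== LOOKUPS ==
["H1","no-route","H3","H2","no-route","H0","H0","H2","H3"]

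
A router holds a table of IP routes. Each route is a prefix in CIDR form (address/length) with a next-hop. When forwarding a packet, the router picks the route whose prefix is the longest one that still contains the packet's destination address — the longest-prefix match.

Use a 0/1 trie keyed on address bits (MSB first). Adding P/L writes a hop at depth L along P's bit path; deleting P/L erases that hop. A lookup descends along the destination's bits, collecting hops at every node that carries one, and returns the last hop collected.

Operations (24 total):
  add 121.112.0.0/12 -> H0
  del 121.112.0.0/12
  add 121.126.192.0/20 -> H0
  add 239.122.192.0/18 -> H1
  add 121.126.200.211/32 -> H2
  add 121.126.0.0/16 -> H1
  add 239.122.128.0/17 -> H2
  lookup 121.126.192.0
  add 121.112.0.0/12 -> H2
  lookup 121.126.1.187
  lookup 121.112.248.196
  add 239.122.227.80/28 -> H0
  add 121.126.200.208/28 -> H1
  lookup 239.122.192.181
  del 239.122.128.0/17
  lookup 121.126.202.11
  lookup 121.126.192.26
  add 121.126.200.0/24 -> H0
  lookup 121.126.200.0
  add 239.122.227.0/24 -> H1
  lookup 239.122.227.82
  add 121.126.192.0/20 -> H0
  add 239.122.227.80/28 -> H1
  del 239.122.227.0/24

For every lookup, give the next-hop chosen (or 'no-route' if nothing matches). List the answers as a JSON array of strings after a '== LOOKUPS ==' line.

Apply in order:
  + 121.112.0.0/12 (H0) depth=12
  del 121.112.0.0/12 (clear depth 12)
  + 121.126.192.0/20 (H0) depth=20
  + 239.122.192.0/18 (H1) depth=18
  + 121.126.200.211/32 (H2) depth=32
  + 121.126.0.0/16 (H1) depth=16
  + 239.122.128.0/17 (H2) depth=17
  Q 121.126.192.0: descend 01111001011111101100 ; hops seen [H1,H0] ; pick H0
  + 121.112.0.0/12 (H2) depth=12
  Q 121.126.1.187: descend 0111100101111110 ; hops seen [H2,H1] ; pick H1
  Q 121.112.248.196: descend 011110010111 ; hops seen [H2] ; pick H2
  + 239.122.227.80/28 (H0) depth=28
  + 121.126.200.208/28 (H1) depth=28
  Q 239.122.192.181: descend 111011110111101011 ; hops seen [H2,H1] ; pick H1
  del 239.122.128.0/17 (clear depth 17)
  Q 121.126.202.11: descend 0111100101111110110010 ; hops seen [H2,H1,H0] ; pick H0
  Q 121.126.192.26: descend 01111001011111101100 ; hops seen [H2,H1,H0] ; pick H0
  + 121.126.200.0/24 (H0) depth=24
  Q 121.126.200.0: descend 011110010111111011001000 ; hops seen [H2,H1,H0,H0] ; pick H0
  + 239.122.227.0/24 (H1) depth=24
  Q 239.122.227.82: descend 1110111101111010111000110101 ; hops seen [H1,H1,H0] ; pick H0
  + 121.126.192.0/20 (H0) depth=20
  + 239.122.227.80/28 (H1) depth=28
  del 239.122.227.0/24 (clear depth 24)

== LOOKUPS ==
["H0","H1","H2","H1","H0","H0","H0","H0"]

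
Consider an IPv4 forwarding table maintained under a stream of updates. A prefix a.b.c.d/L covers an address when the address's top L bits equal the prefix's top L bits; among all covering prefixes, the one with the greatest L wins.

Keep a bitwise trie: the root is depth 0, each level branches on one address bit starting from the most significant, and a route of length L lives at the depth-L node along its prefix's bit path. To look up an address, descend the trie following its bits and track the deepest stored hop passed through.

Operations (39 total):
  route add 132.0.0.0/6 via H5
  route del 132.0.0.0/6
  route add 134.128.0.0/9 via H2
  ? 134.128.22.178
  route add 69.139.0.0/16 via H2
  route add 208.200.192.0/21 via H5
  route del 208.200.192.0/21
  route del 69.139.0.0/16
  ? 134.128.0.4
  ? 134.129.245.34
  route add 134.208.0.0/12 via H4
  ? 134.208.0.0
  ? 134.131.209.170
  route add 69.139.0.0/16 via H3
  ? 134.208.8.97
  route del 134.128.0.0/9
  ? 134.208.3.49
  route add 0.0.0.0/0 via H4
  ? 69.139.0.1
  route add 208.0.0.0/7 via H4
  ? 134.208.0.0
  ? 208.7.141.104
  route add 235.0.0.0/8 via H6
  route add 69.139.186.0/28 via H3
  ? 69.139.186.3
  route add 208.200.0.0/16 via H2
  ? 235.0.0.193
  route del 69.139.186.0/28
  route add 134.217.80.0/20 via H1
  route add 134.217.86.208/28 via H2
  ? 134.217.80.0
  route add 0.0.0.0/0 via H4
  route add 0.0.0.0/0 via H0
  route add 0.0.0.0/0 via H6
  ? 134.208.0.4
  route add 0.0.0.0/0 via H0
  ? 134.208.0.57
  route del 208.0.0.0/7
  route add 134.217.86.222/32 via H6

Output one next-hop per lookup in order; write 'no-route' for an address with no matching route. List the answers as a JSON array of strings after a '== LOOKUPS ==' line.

Process each operation:
  + 132.0.0.0/6 (H5) depth=6
  - 132.0.0.0/6 clear@6
  + 134.128.0.0/9 (H2) depth=9
  Q 134.128.22.178: descend 100001101 ; hops seen [H2] ; pick H2
  + 69.139.0.0/16 (H2) depth=16
  + 208.200.192.0/21 (H5) depth=21
  - 208.200.192.0/21 clear@21
  - 69.139.0.0/16 clear@16
  Q 134.128.0.4: descend 100001101 ; hops seen [H2] ; pick H2
  Q 134.129.245.34: descend 100001101 ; hops seen [H2] ; pick H2
  + 134.208.0.0/12 (H4) depth=12
  Q 134.208.0.0: descend 100001101101 ; hops seen [H2,H4] ; pick H4
  Q 134.131.209.170: descend 100001101 ; hops seen [H2] ; pick H2
  + 69.139.0.0/16 (H3) depth=16
  Q 134.208.8.97: descend 100001101101 ; hops seen [H2,H4] ; pick H4
  - 134.128.0.0/9 clear@9
  Q 134.208.3.49: descend 100001101101 ; hops seen [H4] ; pick H4
  + 0.0.0.0/0 (H4) depth=0
  Q 69.139.0.1: descend 0100010110001011 ; hops seen [H4,H3] ; pick H3
  + 208.0.0.0/7 (H4) depth=7
  Q 134.208.0.0: descend 100001101101 ; hops seen [H4,H4] ; pick H4
  Q 208.7.141.104: descend 11010000 ; hops seen [H4,H4] ; pick H4
  + 235.0.0.0/8 (H6) depth=8
  + 69.139.186.0/28 (H3) depth=28
  Q 69.139.186.3: descend 0100010110001011101110100000 ; hops seen [H4,H3,H3] ; pick H3
  + 208.200.0.0/16 (H2) depth=16
  Q 235.0.0.193: descend 11101011 ; hops seen [H4,H6] ; pick H6
  - 69.139.186.0/28 clear@28
  + 134.217.80.0/20 (H1) depth=20
  + 134.217.86.208/28 (H2) depth=28
  Q 134.217.80.0: descend 100001101101100101010 ; hops seen [H4,H4,H1] ; pick H1
  + 0.0.0.0/0 (H4) depth=0
  + 0.0.0.0/0 (H0) depth=0
  + 0.0.0.0/0 (H6) depth=0
  Q 134.208.0.4: descend 100001101101 ; hops seen [H6,H4] ; pick H4
  + 0.0.0.0/0 (H0) depth=0
  Q 134.208.0.57: descend 100001101101 ; hops seen [H0,H4] ; pick H4
  - 208.0.0.0/7 clear@7
  + 134.217.86.222/32 (H6) depth=32

== LOOKUPS ==
["H2","H2","H2","H4","H2","H4","H4","H3","H4","H4","H3","H6","H1","H4","H4"]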